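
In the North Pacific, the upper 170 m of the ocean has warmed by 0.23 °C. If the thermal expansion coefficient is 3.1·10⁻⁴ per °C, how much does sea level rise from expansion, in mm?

Δh = αΔT·H = 3.1×10⁻⁴ × 0.23 × 170 = 0.012121 m

Δh ≈ 12 mm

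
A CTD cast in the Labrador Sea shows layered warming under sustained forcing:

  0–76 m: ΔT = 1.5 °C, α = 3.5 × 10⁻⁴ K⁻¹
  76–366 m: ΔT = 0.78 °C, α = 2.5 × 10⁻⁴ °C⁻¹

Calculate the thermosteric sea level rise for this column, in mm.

96.5 mm of thermosteric rise

1.5 × 76 × 3.5×10⁻⁴ = 0.03990 m
Layer 2: 290 × 0.78 × 2.5×10⁻⁴ = 0.05655 m
Δh = 0.03990 + 0.05655 = 0.09645 m ≈ 96.5 mm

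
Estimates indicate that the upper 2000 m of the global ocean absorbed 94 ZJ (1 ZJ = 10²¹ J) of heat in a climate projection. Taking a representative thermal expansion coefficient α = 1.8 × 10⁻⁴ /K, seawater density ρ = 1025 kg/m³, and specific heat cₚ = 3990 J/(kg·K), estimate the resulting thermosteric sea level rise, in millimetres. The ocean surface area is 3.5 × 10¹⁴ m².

about 12 mm

Per unit area: Q = 94×10²¹ / (3.5×10¹⁴) ≈ 2.686×10⁸ J/m²
Δh = αQ/(ρcₚ) = 1.8×10⁻⁴ × 2.686×10⁸ / (1025 × 3990) ≈ 0.011822 m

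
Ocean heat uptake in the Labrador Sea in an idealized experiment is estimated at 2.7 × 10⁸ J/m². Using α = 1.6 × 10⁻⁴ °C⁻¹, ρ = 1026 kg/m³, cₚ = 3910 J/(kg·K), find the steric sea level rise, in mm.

Δh = 10.8 mm

Δh = αQ/(ρcₚ) = 1.6×10⁻⁴ × 2.7×10⁸ / (1026 × 3910) ≈ 0.010769 m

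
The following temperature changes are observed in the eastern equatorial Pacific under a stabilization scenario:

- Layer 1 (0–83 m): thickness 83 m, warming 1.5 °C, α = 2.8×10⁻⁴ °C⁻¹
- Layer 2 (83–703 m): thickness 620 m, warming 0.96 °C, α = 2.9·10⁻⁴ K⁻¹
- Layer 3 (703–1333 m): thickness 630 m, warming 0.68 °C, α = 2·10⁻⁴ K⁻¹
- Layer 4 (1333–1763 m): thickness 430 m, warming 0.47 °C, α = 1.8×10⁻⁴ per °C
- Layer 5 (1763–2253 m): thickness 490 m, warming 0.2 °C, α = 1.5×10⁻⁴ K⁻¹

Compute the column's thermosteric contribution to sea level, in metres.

about 0.344 m

Layer 1: 83 × 1.5 × 2.8×10⁻⁴ = 0.03486 m
Layer 2: 2.9×10⁻⁴ × 620 × 0.96 = 0.172608 m
0.68 × 2×10⁻⁴ × 630 = 0.08568 m
Layer 4: 0.47 × 430 × 1.8×10⁻⁴ = 0.036378 m
1763–2253 m: 490 × 1.5×10⁻⁴ × 0.2 = 0.01470 m
Δh = 0.03486 + 0.172608 + 0.08568 + 0.036378 + 0.01470 = 0.344226 m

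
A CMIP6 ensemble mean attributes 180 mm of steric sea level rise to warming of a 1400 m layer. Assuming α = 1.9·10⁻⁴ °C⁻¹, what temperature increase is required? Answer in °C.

ΔT = Δh/(αH) = 0.18 / (1.9×10⁻⁴ × 1400) ≈ 0.6767 °C

ΔT ≈ 0.68 °C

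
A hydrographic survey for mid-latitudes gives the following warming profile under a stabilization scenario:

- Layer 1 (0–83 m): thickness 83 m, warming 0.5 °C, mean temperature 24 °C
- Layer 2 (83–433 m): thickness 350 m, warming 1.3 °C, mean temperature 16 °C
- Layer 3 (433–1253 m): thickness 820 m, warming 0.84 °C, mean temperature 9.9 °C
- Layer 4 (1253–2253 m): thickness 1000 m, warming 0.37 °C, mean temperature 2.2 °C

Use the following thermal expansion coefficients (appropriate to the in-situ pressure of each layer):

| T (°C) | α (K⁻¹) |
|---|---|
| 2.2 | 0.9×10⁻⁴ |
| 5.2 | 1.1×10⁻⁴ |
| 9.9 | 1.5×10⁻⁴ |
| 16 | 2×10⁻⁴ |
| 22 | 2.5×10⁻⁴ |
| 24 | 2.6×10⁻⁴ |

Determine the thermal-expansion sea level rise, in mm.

240 mm

Layer 1 at 24 °C → α = 2.6×10⁻⁴ K⁻¹
Layer 2 at 16 °C → α = 2×10⁻⁴ K⁻¹
Layer 3 at 9.9 °C → α = 1.5×10⁻⁴ K⁻¹
Layer 4 at 2.2 °C → α = 0.9×10⁻⁴ K⁻¹
Layer 1: 2.6×10⁻⁴ × 83 × 0.5 = 0.01079 m
83–433 m: 2×10⁻⁴ × 1.3 × 350 = 0.09100 m
1.5×10⁻⁴ × 0.84 × 820 = 0.10332 m
Layer 4: 0.9×10⁻⁴ × 1000 × 0.37 = 0.03330 m
Δh = 0.01079 + 0.09100 + 0.10332 + 0.03330 = 0.23841 m ≈ 240 mm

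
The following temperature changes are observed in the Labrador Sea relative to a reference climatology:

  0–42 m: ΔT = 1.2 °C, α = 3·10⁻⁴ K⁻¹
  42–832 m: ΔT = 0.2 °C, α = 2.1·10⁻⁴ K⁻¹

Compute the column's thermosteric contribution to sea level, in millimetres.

0–42 m: 1.2 × 3×10⁻⁴ × 42 = 0.01512 m
Layer 2: 0.2 × 2.1×10⁻⁴ × 790 = 0.03318 m
Δh = 0.01512 + 0.03318 = 0.04830 m

Δh ≈ 48.3 mm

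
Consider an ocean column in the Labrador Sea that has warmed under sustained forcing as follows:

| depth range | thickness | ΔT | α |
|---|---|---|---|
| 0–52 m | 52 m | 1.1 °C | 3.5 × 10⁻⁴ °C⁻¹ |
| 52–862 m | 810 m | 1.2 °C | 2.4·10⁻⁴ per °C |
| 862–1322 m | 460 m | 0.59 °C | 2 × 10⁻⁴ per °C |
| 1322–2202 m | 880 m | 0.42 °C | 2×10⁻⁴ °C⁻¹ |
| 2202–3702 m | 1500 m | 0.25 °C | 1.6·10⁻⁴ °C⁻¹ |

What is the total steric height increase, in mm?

3.5×10⁻⁴ × 52 × 1.1 = 0.02002 m
Layer 2: 810 × 1.2 × 2.4×10⁻⁴ = 0.23328 m
0.59 × 2×10⁻⁴ × 460 = 0.05428 m
0.42 × 880 × 2×10⁻⁴ = 0.07392 m
2202–3702 m: 0.25 × 1500 × 1.6×10⁻⁴ = 0.06000 m
Δh = 0.02002 + 0.23328 + 0.05428 + 0.07392 + 0.06000 = 0.44150 m

about 442 mm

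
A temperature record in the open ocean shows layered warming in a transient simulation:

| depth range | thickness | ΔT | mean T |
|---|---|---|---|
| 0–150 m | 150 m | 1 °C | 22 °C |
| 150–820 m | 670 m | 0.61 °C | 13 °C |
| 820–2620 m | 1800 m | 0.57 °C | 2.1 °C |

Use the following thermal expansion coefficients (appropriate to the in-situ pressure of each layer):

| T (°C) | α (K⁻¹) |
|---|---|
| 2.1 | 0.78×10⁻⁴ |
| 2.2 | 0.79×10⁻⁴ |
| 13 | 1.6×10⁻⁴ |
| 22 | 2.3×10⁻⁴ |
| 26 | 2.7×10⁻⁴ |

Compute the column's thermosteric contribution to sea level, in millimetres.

Layer 1 at 22 °C → α = 2.3×10⁻⁴ K⁻¹
Layer 2 at 13 °C → α = 1.6×10⁻⁴ K⁻¹
Layer 3 at 2.1 °C → α = 0.78×10⁻⁴ K⁻¹
Layer 1: 150 × 2.3×10⁻⁴ × 1 = 0.03450 m
0.61 × 1.6×10⁻⁴ × 670 = 0.065392 m
Layer 3: 0.78×10⁻⁴ × 1800 × 0.57 = 0.080028 m
Δh = 0.03450 + 0.065392 + 0.080028 = 0.17992 m

Δh ≈ 180 mm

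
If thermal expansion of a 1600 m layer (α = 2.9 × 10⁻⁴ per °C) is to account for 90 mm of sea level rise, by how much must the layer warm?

ΔT = Δh/(αH) = 0.09 / (2.9×10⁻⁴ × 1600) ≈ 0.1940 °C

0.194 °C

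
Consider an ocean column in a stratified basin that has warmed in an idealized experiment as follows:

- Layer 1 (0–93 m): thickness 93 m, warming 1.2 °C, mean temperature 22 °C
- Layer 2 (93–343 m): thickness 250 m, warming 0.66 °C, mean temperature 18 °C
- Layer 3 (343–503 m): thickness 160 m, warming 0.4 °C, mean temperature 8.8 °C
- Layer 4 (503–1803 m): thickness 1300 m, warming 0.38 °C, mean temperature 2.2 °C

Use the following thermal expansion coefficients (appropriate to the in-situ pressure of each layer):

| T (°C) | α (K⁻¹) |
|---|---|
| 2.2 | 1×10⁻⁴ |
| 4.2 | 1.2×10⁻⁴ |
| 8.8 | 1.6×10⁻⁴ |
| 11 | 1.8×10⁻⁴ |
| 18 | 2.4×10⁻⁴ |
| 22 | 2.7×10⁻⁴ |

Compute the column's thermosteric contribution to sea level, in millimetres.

130 mm

Layer 1 at 22 °C → α = 2.7×10⁻⁴ K⁻¹
Layer 2 at 18 °C → α = 2.4×10⁻⁴ K⁻¹
Layer 3 at 8.8 °C → α = 1.6×10⁻⁴ K⁻¹
Layer 4 at 2.2 °C → α = 1×10⁻⁴ K⁻¹
0–93 m: 1.2 × 93 × 2.7×10⁻⁴ = 0.030132 m
93–343 m: 250 × 0.66 × 2.4×10⁻⁴ = 0.03960 m
0.4 × 1.6×10⁻⁴ × 160 = 0.01024 m
503–1803 m: 0.38 × 1300 × 1×10⁻⁴ = 0.04940 m
Δh = 0.030132 + 0.03960 + 0.01024 + 0.04940 = 0.129372 m ≈ 130 mm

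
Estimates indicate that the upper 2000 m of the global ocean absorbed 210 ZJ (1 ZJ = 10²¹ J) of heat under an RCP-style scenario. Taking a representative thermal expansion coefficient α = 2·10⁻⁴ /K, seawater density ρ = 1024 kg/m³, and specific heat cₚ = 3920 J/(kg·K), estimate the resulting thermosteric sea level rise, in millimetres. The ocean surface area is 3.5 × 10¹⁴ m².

Per unit area: Q = 210×10²¹ / (3.5×10¹⁴) = 6×10⁸ J/m²
Δh = αQ/(ρcₚ) = 2×10⁻⁴ × 6×10⁸ / (1024 × 3920) ≈ 0.029895 m

Δh = 29.9 mm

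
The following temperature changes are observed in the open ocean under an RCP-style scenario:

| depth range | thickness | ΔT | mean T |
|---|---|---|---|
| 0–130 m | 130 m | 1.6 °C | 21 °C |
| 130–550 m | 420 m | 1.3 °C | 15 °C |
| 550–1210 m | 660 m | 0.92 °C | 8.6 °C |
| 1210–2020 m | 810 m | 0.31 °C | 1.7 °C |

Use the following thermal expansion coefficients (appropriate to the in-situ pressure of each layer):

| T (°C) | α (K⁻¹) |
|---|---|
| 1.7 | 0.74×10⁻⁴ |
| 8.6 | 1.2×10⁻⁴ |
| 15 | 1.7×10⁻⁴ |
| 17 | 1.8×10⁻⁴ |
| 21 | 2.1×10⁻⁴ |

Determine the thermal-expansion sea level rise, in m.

0.228 m

Layer 1 at 21 °C → α = 2.1×10⁻⁴ K⁻¹
Layer 2 at 15 °C → α = 1.7×10⁻⁴ K⁻¹
Layer 3 at 8.6 °C → α = 1.2×10⁻⁴ K⁻¹
Layer 4 at 1.7 °C → α = 0.74×10⁻⁴ K⁻¹
130 × 2.1×10⁻⁴ × 1.6 = 0.04368 m
1.7×10⁻⁴ × 1.3 × 420 = 0.09282 m
0.92 × 660 × 1.2×10⁻⁴ = 0.072864 m
1210–2020 m: 810 × 0.31 × 0.74×10⁻⁴ = 0.0185814 m
Δh = 0.04368 + 0.09282 + 0.072864 + 0.0185814 = 0.2279454 m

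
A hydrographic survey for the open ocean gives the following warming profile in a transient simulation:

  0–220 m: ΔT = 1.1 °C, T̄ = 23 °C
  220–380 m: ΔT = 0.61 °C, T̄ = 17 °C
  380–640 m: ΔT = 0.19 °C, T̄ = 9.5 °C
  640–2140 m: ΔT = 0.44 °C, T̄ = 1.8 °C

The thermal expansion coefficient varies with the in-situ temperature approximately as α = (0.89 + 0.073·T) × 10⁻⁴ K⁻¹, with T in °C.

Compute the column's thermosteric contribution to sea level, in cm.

Layer 1: α = (0.89 + 0.073×23)×10⁻⁴ = 2.569×10⁻⁴ K⁻¹
Layer 2: α = (0.89 + 0.073×17)×10⁻⁴ = 2.131×10⁻⁴ K⁻¹
Layer 3: α = (0.89 + 0.073×9.5)×10⁻⁴ = 1.5835×10⁻⁴ K⁻¹
Layer 4: α = (0.89 + 0.073×1.8)×10⁻⁴ = 1.0214×10⁻⁴ K⁻¹
0–220 m: 1.1 × 220 × 2.569×10⁻⁴ = 0.0621698 m
220–380 m: 160 × 2.131×10⁻⁴ × 0.61 = 0.02079856 m
Layer 3: 0.19 × 1.5835×10⁻⁴ × 260 = 0.00782249 m
640–2140 m: 0.44 × 1500 × 1.0214×10⁻⁴ = 0.0674124 m
Δh = 0.0621698 + 0.02079856 + 0.00782249 + 0.0674124 = 0.15820325 m

Δh ≈ 16 cm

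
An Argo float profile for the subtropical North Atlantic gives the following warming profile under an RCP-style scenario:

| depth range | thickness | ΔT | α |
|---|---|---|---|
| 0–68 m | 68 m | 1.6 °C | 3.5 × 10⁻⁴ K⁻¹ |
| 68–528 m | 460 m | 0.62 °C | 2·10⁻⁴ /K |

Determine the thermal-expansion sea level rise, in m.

Δh ≈ 0.0951 m

Layer 1: 1.6 × 3.5×10⁻⁴ × 68 = 0.03808 m
Layer 2: 2×10⁻⁴ × 460 × 0.62 = 0.05704 m
Δh = 0.03808 + 0.05704 = 0.09512 m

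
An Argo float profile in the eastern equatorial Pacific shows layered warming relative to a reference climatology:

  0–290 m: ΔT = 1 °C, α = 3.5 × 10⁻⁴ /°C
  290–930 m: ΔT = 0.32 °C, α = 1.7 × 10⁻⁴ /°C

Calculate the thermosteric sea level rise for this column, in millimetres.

about 136 mm

290 × 3.5×10⁻⁴ × 1 = 0.10150 m
Layer 2: 0.32 × 1.7×10⁻⁴ × 640 = 0.034816 m
Δh = 0.10150 + 0.034816 = 0.136316 m ≈ 136 mm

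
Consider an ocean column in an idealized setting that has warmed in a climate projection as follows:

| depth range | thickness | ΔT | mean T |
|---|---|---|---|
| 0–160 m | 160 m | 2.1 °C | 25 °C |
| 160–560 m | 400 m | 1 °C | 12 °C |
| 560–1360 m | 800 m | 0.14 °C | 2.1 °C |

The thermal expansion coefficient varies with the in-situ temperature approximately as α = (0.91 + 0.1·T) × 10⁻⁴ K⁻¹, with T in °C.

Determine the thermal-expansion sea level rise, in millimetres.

Δh = 212 mm

Layer 1: α = (0.91 + 0.1×25)×10⁻⁴ = 3.41×10⁻⁴ K⁻¹
Layer 2: α = (0.91 + 0.1×12)×10⁻⁴ = 2.11×10⁻⁴ K⁻¹
Layer 3: α = (0.91 + 0.1×2.1)×10⁻⁴ = 1.12×10⁻⁴ K⁻¹
2.1 × 3.41×10⁻⁴ × 160 = 0.114576 m
160–560 m: 400 × 2.11×10⁻⁴ × 1 = 0.08440 m
560–1360 m: 0.14 × 800 × 1.12×10⁻⁴ = 0.012544 m
Δh = 0.114576 + 0.08440 + 0.012544 = 0.21152 m ≈ 212 mm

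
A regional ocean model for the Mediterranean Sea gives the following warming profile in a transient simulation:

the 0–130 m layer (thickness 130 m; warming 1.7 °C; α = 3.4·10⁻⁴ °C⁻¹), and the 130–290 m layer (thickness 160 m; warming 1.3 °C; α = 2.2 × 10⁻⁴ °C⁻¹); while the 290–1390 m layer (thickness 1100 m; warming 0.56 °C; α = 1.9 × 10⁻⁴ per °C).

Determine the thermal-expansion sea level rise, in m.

0–130 m: 130 × 1.7 × 3.4×10⁻⁴ = 0.07514 m
130–290 m: 160 × 1.3 × 2.2×10⁻⁴ = 0.04576 m
Layer 3: 1.9×10⁻⁴ × 1100 × 0.56 = 0.11704 m
Δh = 0.07514 + 0.04576 + 0.11704 = 0.23794 m ≈ 0.24 m

Δh ≈ 0.24 m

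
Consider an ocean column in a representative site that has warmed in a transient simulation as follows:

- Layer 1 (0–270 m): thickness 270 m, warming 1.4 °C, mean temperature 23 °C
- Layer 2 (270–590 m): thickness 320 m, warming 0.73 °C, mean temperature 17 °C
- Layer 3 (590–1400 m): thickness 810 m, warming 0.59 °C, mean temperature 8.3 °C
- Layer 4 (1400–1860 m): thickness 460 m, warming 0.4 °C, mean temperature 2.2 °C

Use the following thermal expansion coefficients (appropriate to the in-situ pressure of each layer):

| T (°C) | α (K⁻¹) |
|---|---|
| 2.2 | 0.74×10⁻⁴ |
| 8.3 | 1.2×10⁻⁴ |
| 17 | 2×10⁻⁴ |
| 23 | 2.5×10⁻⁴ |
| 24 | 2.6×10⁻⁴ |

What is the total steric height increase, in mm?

Layer 1 at 23 °C → α = 2.5×10⁻⁴ K⁻¹
Layer 2 at 17 °C → α = 2×10⁻⁴ K⁻¹
Layer 3 at 8.3 °C → α = 1.2×10⁻⁴ K⁻¹
Layer 4 at 2.2 °C → α = 0.74×10⁻⁴ K⁻¹
0–270 m: 270 × 1.4 × 2.5×10⁻⁴ = 0.09450 m
2×10⁻⁴ × 320 × 0.73 = 0.04672 m
590–1400 m: 0.59 × 810 × 1.2×10⁻⁴ = 0.057348 m
1400–1860 m: 0.74×10⁻⁴ × 460 × 0.4 = 0.013616 m
Δh = 0.09450 + 0.04672 + 0.057348 + 0.013616 = 0.212184 m ≈ 212 mm

212 mm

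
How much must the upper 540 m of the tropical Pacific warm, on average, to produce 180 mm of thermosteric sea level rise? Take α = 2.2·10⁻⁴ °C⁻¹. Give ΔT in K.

1.5 K

ΔT = Δh/(αH) = 0.18 / (2.2×10⁻⁴ × 540) ≈ 1.515 K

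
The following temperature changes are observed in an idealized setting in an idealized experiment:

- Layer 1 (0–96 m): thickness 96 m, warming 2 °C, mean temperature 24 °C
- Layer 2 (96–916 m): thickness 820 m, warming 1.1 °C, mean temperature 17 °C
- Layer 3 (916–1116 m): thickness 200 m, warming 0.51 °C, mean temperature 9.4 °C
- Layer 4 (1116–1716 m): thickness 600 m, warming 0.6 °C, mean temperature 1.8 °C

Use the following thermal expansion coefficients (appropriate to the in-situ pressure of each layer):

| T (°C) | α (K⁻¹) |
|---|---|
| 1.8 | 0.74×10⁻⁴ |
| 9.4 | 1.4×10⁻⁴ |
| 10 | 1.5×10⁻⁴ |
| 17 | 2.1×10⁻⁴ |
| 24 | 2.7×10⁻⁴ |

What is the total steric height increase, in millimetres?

282 mm

Layer 1 at 24 °C → α = 2.7×10⁻⁴ K⁻¹
Layer 2 at 17 °C → α = 2.1×10⁻⁴ K⁻¹
Layer 3 at 9.4 °C → α = 1.4×10⁻⁴ K⁻¹
Layer 4 at 1.8 °C → α = 0.74×10⁻⁴ K⁻¹
Layer 1: 96 × 2.7×10⁻⁴ × 2 = 0.05184 m
2.1×10⁻⁴ × 1.1 × 820 = 0.18942 m
916–1116 m: 1.4×10⁻⁴ × 0.51 × 200 = 0.01428 m
Layer 4: 0.6 × 600 × 0.74×10⁻⁴ = 0.02664 m
Δh = 0.05184 + 0.18942 + 0.01428 + 0.02664 = 0.28218 m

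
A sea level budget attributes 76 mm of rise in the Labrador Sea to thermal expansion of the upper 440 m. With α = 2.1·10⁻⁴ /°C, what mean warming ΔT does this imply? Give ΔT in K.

ΔT = Δh/(αH) = 0.076 / (2.1×10⁻⁴ × 440) ≈ 0.8225 K

0.823 K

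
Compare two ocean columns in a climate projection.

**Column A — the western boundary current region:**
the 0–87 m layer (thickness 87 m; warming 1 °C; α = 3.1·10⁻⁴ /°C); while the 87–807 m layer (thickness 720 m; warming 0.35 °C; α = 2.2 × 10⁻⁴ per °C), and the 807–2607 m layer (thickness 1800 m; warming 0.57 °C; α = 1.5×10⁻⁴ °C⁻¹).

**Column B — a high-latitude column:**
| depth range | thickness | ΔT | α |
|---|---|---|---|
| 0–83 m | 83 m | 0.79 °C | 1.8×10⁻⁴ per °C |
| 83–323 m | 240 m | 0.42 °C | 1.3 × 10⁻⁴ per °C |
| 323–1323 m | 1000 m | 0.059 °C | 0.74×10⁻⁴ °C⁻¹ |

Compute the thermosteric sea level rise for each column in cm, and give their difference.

A: 23.6 cm; B: 2.93 cm; difference 20.7 cm

A 87 × 3.1×10⁻⁴ × 1 = 0.02697 m
A Layer 2: 2.2×10⁻⁴ × 720 × 0.35 = 0.05544 m
A 807–2607 m: 1.5×10⁻⁴ × 1800 × 0.57 = 0.15390 m
A total: 0.23631 m
B 0.79 × 1.8×10⁻⁴ × 83 = 0.0118026 m
B 240 × 1.3×10⁻⁴ × 0.42 = 0.013104 m
B 0.059 × 1000 × 0.74×10⁻⁴ = 0.004366 m
B total: 0.0292726 m
Difference: 0.23631 − 0.0292726 = 0.2070374 m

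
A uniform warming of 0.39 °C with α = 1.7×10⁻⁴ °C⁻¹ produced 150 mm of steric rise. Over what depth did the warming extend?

2260 m

H = Δh/(αΔT) = 0.15 / (1.7×10⁻⁴ × 0.39) ≈ 2262 m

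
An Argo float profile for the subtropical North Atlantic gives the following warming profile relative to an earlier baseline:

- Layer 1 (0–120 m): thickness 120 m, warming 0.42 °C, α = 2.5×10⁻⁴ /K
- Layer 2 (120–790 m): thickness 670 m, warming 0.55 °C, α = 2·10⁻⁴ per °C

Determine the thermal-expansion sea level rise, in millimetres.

0.42 × 120 × 2.5×10⁻⁴ = 0.01260 m
120–790 m: 0.55 × 670 × 2×10⁻⁴ = 0.07370 m
Δh = 0.01260 + 0.07370 = 0.08630 m

Δh = 86 mm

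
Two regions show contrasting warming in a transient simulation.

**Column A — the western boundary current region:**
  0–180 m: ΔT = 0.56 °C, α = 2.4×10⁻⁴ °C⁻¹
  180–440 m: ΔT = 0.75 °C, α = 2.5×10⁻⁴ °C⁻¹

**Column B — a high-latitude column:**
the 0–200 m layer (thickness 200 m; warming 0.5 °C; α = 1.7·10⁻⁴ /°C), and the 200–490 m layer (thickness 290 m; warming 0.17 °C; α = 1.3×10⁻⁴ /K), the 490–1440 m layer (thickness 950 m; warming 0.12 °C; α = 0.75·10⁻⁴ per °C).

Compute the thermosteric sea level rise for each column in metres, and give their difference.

A: 0.0729 m; B: 0.0320 m; difference 0.0410 m

A Layer 1: 180 × 0.56 × 2.4×10⁻⁴ = 0.024192 m
A Layer 2: 0.75 × 260 × 2.5×10⁻⁴ = 0.04875 m
A total: 0.072942 m
B 0.5 × 200 × 1.7×10⁻⁴ = 0.01700 m
B Layer 2: 0.17 × 1.3×10⁻⁴ × 290 = 0.006409 m
B 950 × 0.75×10⁻⁴ × 0.12 = 0.00855 m
B total: 0.031959 m
Difference: 0.072942 − 0.031959 = 0.040983 m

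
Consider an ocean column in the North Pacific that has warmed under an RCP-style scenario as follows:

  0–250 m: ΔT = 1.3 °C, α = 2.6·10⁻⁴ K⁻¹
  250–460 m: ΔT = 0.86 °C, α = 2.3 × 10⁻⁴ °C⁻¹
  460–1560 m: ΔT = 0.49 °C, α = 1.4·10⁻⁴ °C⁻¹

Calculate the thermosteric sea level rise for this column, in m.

0–250 m: 250 × 1.3 × 2.6×10⁻⁴ = 0.08450 m
210 × 2.3×10⁻⁴ × 0.86 = 0.041538 m
Layer 3: 1100 × 0.49 × 1.4×10⁻⁴ = 0.07546 m
Δh = 0.08450 + 0.041538 + 0.07546 = 0.201498 m

0.201 m of thermosteric rise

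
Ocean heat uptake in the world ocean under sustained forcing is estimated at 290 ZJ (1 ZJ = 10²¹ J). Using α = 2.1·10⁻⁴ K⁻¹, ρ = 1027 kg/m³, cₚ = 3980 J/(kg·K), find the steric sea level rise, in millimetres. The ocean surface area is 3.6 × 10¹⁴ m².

Δh = 41 mm

Per unit area: Q = 290×10²¹ / (3.6×10¹⁴) ≈ 8.056×10⁸ J/m²
Δh = αQ/(ρcₚ) = 2.1×10⁻⁴ × 8.056×10⁸ / (1027 × 3980) ≈ 0.041389 m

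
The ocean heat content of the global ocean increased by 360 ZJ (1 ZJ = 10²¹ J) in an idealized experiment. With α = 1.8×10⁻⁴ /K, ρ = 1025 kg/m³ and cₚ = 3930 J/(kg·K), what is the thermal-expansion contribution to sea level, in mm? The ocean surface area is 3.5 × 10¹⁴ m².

46 mm of thermosteric rise

Per unit area: Q = 360×10²¹ / (3.5×10¹⁴) ≈ 1.029×10⁹ J/m²
Δh = αQ/(ρcₚ) = 1.8×10⁻⁴ × 1.029×10⁹ / (1025 × 3930) ≈ 0.04598 m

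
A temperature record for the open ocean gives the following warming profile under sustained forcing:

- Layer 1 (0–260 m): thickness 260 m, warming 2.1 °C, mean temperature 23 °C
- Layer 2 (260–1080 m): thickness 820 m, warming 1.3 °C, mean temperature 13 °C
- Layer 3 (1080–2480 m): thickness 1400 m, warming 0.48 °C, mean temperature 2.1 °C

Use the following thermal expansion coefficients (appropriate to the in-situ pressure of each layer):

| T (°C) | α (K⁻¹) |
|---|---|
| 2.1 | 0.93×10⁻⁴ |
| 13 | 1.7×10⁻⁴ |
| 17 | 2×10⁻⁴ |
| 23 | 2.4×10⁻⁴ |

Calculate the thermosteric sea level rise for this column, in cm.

Layer 1 at 23 °C → α = 2.4×10⁻⁴ K⁻¹
Layer 2 at 13 °C → α = 1.7×10⁻⁴ K⁻¹
Layer 3 at 2.1 °C → α = 0.93×10⁻⁴ K⁻¹
2.1 × 2.4×10⁻⁴ × 260 = 0.13104 m
260–1080 m: 820 × 1.7×10⁻⁴ × 1.3 = 0.18122 m
1080–2480 m: 0.93×10⁻⁴ × 0.48 × 1400 = 0.062496 m
Δh = 0.13104 + 0.18122 + 0.062496 = 0.374756 m ≈ 37.5 cm

Δh = 37.5 cm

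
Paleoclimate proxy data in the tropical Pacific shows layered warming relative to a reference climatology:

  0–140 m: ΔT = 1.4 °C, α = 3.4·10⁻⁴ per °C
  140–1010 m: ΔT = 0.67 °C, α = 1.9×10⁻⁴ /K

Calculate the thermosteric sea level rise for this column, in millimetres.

Δh ≈ 177 mm

Layer 1: 3.4×10⁻⁴ × 1.4 × 140 = 0.06664 m
870 × 1.9×10⁻⁴ × 0.67 = 0.110751 m
Δh = 0.06664 + 0.110751 = 0.177391 m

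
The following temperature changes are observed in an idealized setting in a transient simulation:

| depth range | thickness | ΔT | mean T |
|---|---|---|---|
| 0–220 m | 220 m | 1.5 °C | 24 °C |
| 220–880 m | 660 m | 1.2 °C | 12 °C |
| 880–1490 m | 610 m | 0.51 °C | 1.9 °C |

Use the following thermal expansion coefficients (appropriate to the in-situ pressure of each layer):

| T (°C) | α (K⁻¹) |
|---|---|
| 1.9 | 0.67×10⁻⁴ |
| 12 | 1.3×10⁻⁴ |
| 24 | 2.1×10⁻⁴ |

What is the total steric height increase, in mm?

Layer 1 at 24 °C → α = 2.1×10⁻⁴ K⁻¹
Layer 2 at 12 °C → α = 1.3×10⁻⁴ K⁻¹
Layer 3 at 1.9 °C → α = 0.67×10⁻⁴ K⁻¹
Layer 1: 2.1×10⁻⁴ × 1.5 × 220 = 0.06930 m
660 × 1.2 × 1.3×10⁻⁴ = 0.10296 m
0.51 × 610 × 0.67×10⁻⁴ = 0.0208437 m
Δh = 0.06930 + 0.10296 + 0.0208437 = 0.1931037 m

193 mm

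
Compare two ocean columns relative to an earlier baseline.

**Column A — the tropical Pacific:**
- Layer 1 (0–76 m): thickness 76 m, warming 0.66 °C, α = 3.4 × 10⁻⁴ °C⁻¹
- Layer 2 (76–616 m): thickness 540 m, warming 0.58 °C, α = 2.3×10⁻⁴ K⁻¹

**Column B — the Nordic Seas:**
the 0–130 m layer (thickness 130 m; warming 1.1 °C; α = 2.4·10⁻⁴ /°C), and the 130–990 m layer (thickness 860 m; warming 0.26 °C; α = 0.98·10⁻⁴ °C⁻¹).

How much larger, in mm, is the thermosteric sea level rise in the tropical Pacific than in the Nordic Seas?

A Layer 1: 3.4×10⁻⁴ × 76 × 0.66 = 0.0170544 m
A 76–616 m: 0.58 × 2.3×10⁻⁴ × 540 = 0.072036 m
A total: 0.0890904 m
B 2.4×10⁻⁴ × 1.1 × 130 = 0.03432 m
B 130–990 m: 860 × 0.98×10⁻⁴ × 0.26 = 0.0219128 m
B total: 0.0562328 m
Difference: 0.0890904 − 0.0562328 = 0.0328576 m

33 mm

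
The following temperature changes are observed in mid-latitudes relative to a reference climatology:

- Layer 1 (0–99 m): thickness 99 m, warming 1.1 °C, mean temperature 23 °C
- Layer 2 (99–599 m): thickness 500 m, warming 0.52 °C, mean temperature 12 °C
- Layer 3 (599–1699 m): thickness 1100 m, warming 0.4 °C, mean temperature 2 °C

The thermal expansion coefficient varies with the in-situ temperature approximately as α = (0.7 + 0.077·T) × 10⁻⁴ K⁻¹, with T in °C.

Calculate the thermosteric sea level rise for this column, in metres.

about 0.107 m

Layer 1: α = (0.7 + 0.077×23)×10⁻⁴ = 2.471×10⁻⁴ K⁻¹
Layer 2: α = (0.7 + 0.077×12)×10⁻⁴ = 1.624×10⁻⁴ K⁻¹
Layer 3: α = (0.7 + 0.077×2)×10⁻⁴ = 0.854×10⁻⁴ K⁻¹
0–99 m: 1.1 × 2.471×10⁻⁴ × 99 = 0.02690919 m
99–599 m: 500 × 0.52 × 1.624×10⁻⁴ = 0.042224 m
599–1699 m: 1100 × 0.854×10⁻⁴ × 0.4 = 0.037576 m
Δh = 0.02690919 + 0.042224 + 0.037576 = 0.10670919 m ≈ 0.107 m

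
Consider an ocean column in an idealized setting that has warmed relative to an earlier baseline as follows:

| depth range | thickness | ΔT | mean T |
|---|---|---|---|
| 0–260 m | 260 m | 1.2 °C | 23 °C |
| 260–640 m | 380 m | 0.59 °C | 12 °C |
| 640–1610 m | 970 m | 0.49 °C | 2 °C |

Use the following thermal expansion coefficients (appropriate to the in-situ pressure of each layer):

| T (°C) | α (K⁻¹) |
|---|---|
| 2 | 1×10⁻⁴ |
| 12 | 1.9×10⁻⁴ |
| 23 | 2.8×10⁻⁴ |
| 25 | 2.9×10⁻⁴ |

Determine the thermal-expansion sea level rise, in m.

0.177 m

Layer 1 at 23 °C → α = 2.8×10⁻⁴ K⁻¹
Layer 2 at 12 °C → α = 1.9×10⁻⁴ K⁻¹
Layer 3 at 2 °C → α = 1×10⁻⁴ K⁻¹
Layer 1: 260 × 1.2 × 2.8×10⁻⁴ = 0.08736 m
0.59 × 380 × 1.9×10⁻⁴ = 0.042598 m
Layer 3: 0.49 × 1×10⁻⁴ × 970 = 0.04753 m
Δh = 0.08736 + 0.042598 + 0.04753 = 0.177488 m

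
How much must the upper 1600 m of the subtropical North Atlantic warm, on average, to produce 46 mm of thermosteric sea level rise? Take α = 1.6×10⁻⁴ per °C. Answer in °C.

0.180 °C

ΔT = Δh/(αH) = 0.046 / (1.6×10⁻⁴ × 1600) ≈ 0.1797 °C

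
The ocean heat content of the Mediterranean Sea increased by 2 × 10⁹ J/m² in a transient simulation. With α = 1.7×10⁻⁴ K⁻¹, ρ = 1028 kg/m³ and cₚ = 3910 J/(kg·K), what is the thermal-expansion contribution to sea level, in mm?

Δh = αQ/(ρcₚ) = 1.7×10⁻⁴ × 2×10⁹ / (1028 × 3910) ≈ 0.084588 m

84.6 mm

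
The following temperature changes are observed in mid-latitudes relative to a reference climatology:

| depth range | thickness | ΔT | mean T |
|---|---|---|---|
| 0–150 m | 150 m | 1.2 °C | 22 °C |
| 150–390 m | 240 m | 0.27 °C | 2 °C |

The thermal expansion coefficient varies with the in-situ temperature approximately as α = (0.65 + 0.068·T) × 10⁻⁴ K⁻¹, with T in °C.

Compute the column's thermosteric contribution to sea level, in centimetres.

Δh = 4.4 cm

Layer 1: α = (0.65 + 0.068×22)×10⁻⁴ = 2.146×10⁻⁴ K⁻¹
Layer 2: α = (0.65 + 0.068×2)×10⁻⁴ = 0.786×10⁻⁴ K⁻¹
Layer 1: 1.2 × 2.146×10⁻⁴ × 150 = 0.038628 m
150–390 m: 240 × 0.27 × 0.786×10⁻⁴ = 0.00509328 m
Δh = 0.038628 + 0.00509328 = 0.04372128 m ≈ 4.4 cm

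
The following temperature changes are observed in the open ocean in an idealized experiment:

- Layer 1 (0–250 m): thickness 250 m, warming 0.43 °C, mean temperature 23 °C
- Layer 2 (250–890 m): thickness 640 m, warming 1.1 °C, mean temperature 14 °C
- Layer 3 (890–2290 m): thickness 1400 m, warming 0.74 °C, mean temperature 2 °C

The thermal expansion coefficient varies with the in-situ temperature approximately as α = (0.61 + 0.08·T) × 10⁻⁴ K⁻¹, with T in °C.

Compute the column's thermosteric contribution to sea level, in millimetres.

Layer 1: α = (0.61 + 0.08×23)×10⁻⁴ = 2.45×10⁻⁴ K⁻¹
Layer 2: α = (0.61 + 0.08×14)×10⁻⁴ = 1.73×10⁻⁴ K⁻¹
Layer 3: α = (0.61 + 0.08×2)×10⁻⁴ = 0.77×10⁻⁴ K⁻¹
Layer 1: 2.45×10⁻⁴ × 250 × 0.43 = 0.0263375 m
Layer 2: 1.73×10⁻⁴ × 640 × 1.1 = 0.121792 m
Layer 3: 1400 × 0.74 × 0.77×10⁻⁴ = 0.079772 m
Δh = 0.0263375 + 0.121792 + 0.079772 = 0.2279015 m

about 228 mm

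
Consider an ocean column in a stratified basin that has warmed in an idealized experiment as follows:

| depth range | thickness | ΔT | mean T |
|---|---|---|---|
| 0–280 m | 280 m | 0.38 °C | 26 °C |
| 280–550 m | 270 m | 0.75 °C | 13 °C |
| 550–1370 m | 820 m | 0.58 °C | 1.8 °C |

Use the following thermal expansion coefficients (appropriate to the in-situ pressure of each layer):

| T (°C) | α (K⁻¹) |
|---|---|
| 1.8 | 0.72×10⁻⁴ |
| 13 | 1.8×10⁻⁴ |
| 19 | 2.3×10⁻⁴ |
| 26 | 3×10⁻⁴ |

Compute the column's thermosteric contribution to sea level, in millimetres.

Δh = 103 mm

Layer 1 at 26 °C → α = 3×10⁻⁴ K⁻¹
Layer 2 at 13 °C → α = 1.8×10⁻⁴ K⁻¹
Layer 3 at 1.8 °C → α = 0.72×10⁻⁴ K⁻¹
3×10⁻⁴ × 0.38 × 280 = 0.03192 m
280–550 m: 1.8×10⁻⁴ × 270 × 0.75 = 0.03645 m
Layer 3: 820 × 0.72×10⁻⁴ × 0.58 = 0.0342432 m
Δh = 0.03192 + 0.03645 + 0.0342432 = 0.1026132 m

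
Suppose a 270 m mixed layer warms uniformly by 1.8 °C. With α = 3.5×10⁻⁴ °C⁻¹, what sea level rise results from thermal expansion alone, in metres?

0.17 m

Δh = αΔT·H = 3.5×10⁻⁴ × 1.8 × 270 = 0.17010 m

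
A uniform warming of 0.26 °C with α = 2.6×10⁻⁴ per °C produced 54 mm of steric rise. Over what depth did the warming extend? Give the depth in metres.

H = Δh/(αΔT) = 0.054 / (2.6×10⁻⁴ × 0.26) ≈ 798.8 m

799 m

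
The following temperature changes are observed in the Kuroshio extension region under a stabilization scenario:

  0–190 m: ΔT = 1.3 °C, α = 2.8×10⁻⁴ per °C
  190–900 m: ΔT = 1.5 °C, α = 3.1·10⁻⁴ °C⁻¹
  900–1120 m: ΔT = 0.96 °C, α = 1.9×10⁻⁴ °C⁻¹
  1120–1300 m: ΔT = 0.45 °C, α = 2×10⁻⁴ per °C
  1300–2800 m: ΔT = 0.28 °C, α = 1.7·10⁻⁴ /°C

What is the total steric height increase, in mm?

1.3 × 2.8×10⁻⁴ × 190 = 0.06916 m
Layer 2: 3.1×10⁻⁴ × 710 × 1.5 = 0.33015 m
Layer 3: 0.96 × 220 × 1.9×10⁻⁴ = 0.040128 m
2×10⁻⁴ × 180 × 0.45 = 0.01620 m
1500 × 0.28 × 1.7×10⁻⁴ = 0.07140 m
Δh = 0.06916 + 0.33015 + 0.040128 + 0.01620 + 0.07140 = 0.527038 m ≈ 527 mm

Δh = 527 mm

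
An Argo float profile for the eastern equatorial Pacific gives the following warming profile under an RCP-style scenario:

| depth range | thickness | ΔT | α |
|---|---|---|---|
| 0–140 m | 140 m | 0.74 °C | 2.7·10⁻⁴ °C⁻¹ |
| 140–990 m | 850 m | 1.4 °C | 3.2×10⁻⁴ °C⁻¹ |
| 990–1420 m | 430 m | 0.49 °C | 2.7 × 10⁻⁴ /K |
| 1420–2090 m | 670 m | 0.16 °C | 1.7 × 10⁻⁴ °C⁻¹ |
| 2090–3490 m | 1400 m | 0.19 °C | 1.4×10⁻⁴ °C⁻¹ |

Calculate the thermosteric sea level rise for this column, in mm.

Layer 1: 0.74 × 140 × 2.7×10⁻⁴ = 0.027972 m
1.4 × 3.2×10⁻⁴ × 850 = 0.38080 m
Layer 3: 0.49 × 430 × 2.7×10⁻⁴ = 0.056889 m
Layer 4: 1.7×10⁻⁴ × 0.16 × 670 = 0.018224 m
1.4×10⁻⁴ × 1400 × 0.19 = 0.03724 m
Δh = 0.027972 + 0.38080 + 0.056889 + 0.018224 + 0.03724 = 0.521125 m ≈ 520 mm

Δh = 520 mm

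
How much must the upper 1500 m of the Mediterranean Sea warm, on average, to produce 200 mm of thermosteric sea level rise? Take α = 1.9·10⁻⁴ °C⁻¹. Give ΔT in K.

ΔT = Δh/(αH) = 0.2 / (1.9×10⁻⁴ × 1500) ≈ 0.7018 K

about 0.702 K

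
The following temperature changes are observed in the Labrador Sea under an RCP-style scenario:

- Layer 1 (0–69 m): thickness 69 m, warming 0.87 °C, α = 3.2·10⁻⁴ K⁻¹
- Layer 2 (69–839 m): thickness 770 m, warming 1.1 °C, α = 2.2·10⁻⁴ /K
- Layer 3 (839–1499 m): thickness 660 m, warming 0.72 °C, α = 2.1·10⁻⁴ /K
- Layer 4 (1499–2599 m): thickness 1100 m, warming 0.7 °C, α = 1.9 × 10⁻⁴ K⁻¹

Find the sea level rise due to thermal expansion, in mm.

0.87 × 3.2×10⁻⁴ × 69 = 0.0192096 m
Layer 2: 2.2×10⁻⁴ × 770 × 1.1 = 0.18634 m
2.1×10⁻⁴ × 660 × 0.72 = 0.099792 m
Layer 4: 1100 × 0.7 × 1.9×10⁻⁴ = 0.14630 m
Δh = 0.0192096 + 0.18634 + 0.099792 + 0.14630 = 0.4516416 m ≈ 450 mm

Δh = 450 mm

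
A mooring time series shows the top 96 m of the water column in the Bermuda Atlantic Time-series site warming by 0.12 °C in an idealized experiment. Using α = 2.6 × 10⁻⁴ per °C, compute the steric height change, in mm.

Δh = αΔT·H = 2.6×10⁻⁴ × 0.12 × 96 = 0.0029952 m

Δh ≈ 3.00 mm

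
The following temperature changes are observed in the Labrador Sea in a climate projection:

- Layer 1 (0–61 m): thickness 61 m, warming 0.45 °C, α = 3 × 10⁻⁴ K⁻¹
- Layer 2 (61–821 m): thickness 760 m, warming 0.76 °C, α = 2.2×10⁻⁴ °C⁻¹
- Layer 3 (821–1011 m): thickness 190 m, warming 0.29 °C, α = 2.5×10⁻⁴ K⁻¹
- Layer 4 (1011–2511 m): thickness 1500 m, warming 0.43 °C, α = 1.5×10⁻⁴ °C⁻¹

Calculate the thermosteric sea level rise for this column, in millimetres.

246 mm

0–61 m: 0.45 × 3×10⁻⁴ × 61 = 0.008235 m
760 × 2.2×10⁻⁴ × 0.76 = 0.127072 m
Layer 3: 0.29 × 190 × 2.5×10⁻⁴ = 0.013775 m
Layer 4: 1.5×10⁻⁴ × 0.43 × 1500 = 0.09675 m
Δh = 0.008235 + 0.127072 + 0.013775 + 0.09675 = 0.245832 m ≈ 246 mm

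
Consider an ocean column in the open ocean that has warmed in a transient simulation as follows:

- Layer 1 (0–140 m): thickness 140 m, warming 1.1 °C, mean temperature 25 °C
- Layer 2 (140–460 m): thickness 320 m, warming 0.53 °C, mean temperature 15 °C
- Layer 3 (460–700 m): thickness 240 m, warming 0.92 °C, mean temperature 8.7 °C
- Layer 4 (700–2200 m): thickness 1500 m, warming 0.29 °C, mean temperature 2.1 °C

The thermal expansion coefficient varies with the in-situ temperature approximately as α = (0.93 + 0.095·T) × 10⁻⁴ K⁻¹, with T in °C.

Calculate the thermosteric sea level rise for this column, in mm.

179 mm

Layer 1: α = (0.93 + 0.095×25)×10⁻⁴ = 3.305×10⁻⁴ K⁻¹
Layer 2: α = (0.93 + 0.095×15)×10⁻⁴ = 2.355×10⁻⁴ K⁻¹
Layer 3: α = (0.93 + 0.095×8.7)×10⁻⁴ = 1.7565×10⁻⁴ K⁻¹
Layer 4: α = (0.93 + 0.095×2.1)×10⁻⁴ = 1.1295×10⁻⁴ K⁻¹
3.305×10⁻⁴ × 1.1 × 140 = 0.050897 m
Layer 2: 320 × 2.355×10⁻⁴ × 0.53 = 0.0399408 m
240 × 0.92 × 1.7565×10⁻⁴ = 0.03878352 m
1500 × 0.29 × 1.1295×10⁻⁴ = 0.04913325 m
Δh = 0.050897 + 0.0399408 + 0.03878352 + 0.04913325 = 0.17875457 m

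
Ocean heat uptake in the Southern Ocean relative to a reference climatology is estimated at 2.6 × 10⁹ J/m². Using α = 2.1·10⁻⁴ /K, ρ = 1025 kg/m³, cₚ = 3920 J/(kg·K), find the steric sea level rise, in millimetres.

about 136 mm

Δh = αQ/(ρcₚ) = 2.1×10⁻⁴ × 2.6×10⁹ / (1025 × 3920) ≈ 0.13589 m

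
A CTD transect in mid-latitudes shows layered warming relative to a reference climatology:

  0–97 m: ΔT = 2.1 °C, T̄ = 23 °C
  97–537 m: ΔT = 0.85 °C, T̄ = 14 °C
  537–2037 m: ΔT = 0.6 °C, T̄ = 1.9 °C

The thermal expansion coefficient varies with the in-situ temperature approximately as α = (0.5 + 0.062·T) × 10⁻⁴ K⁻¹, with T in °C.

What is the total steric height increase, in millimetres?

146 mm

Layer 1: α = (0.5 + 0.062×23)×10⁻⁴ = 1.926×10⁻⁴ K⁻¹
Layer 2: α = (0.5 + 0.062×14)×10⁻⁴ = 1.368×10⁻⁴ K⁻¹
Layer 3: α = (0.5 + 0.062×1.9)×10⁻⁴ = 0.6178×10⁻⁴ K⁻¹
1.926×10⁻⁴ × 2.1 × 97 = 0.03923262 m
97–537 m: 440 × 1.368×10⁻⁴ × 0.85 = 0.0511632 m
0.6 × 1500 × 0.6178×10⁻⁴ = 0.055602 m
Δh = 0.03923262 + 0.0511632 + 0.055602 = 0.14599782 m ≈ 146 mm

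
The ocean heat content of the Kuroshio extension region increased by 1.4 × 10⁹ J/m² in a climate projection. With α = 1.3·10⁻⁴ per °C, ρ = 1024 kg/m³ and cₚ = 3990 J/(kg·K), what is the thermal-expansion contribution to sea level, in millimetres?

about 45 mm

Δh = αQ/(ρcₚ) = 1.3×10⁻⁴ × 1.4×10⁹ / (1024 × 3990) ≈ 0.044545 m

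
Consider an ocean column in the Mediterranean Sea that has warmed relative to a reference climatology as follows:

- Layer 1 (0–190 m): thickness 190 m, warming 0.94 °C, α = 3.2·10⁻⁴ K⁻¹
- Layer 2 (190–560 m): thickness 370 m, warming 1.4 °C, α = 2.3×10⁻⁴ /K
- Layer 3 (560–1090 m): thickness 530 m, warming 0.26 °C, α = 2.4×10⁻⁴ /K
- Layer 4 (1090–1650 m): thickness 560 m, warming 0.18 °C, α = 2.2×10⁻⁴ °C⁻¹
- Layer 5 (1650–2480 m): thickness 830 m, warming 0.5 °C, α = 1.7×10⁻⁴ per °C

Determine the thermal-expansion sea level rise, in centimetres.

about 30.2 cm

Layer 1: 3.2×10⁻⁴ × 190 × 0.94 = 0.057152 m
190–560 m: 370 × 2.3×10⁻⁴ × 1.4 = 0.11914 m
560–1090 m: 2.4×10⁻⁴ × 530 × 0.26 = 0.033072 m
Layer 4: 0.18 × 560 × 2.2×10⁻⁴ = 0.022176 m
1650–2480 m: 1.7×10⁻⁴ × 0.5 × 830 = 0.07055 m
Δh = 0.057152 + 0.11914 + 0.033072 + 0.022176 + 0.07055 = 0.30209 m ≈ 30.2 cm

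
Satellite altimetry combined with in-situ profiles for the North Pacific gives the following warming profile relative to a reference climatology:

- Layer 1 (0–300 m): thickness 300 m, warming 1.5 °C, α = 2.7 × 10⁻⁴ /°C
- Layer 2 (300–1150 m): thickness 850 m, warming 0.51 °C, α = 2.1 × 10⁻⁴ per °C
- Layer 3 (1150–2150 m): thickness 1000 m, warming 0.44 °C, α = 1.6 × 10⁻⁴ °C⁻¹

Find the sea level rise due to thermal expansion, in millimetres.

Layer 1: 300 × 1.5 × 2.7×10⁻⁴ = 0.12150 m
Layer 2: 2.1×10⁻⁴ × 850 × 0.51 = 0.091035 m
Layer 3: 1.6×10⁻⁴ × 0.44 × 1000 = 0.07040 m
Δh = 0.12150 + 0.091035 + 0.07040 = 0.282935 m ≈ 280 mm

Δh = 280 mm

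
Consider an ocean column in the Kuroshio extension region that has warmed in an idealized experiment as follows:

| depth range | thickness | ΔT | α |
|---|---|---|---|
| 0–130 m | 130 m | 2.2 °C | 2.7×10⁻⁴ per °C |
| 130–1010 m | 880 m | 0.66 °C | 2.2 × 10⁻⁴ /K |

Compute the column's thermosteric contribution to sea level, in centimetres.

20.5 cm of thermosteric rise

Layer 1: 130 × 2.7×10⁻⁴ × 2.2 = 0.07722 m
2.2×10⁻⁴ × 0.66 × 880 = 0.127776 m
Δh = 0.07722 + 0.127776 = 0.204996 m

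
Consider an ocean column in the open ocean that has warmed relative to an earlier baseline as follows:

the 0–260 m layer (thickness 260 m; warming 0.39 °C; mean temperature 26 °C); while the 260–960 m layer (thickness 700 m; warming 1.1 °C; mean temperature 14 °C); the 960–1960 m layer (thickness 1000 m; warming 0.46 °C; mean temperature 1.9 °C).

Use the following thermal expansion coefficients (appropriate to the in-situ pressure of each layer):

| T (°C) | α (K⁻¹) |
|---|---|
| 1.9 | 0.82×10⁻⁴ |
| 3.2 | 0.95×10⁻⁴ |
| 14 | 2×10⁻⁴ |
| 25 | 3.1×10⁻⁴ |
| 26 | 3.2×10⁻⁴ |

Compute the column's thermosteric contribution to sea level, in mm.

224 mm of thermosteric rise

Layer 1 at 26 °C → α = 3.2×10⁻⁴ K⁻¹
Layer 2 at 14 °C → α = 2×10⁻⁴ K⁻¹
Layer 3 at 1.9 °C → α = 0.82×10⁻⁴ K⁻¹
Layer 1: 260 × 0.39 × 3.2×10⁻⁴ = 0.032448 m
Layer 2: 2×10⁻⁴ × 1.1 × 700 = 0.15400 m
960–1960 m: 0.82×10⁻⁴ × 0.46 × 1000 = 0.03772 m
Δh = 0.032448 + 0.15400 + 0.03772 = 0.224168 m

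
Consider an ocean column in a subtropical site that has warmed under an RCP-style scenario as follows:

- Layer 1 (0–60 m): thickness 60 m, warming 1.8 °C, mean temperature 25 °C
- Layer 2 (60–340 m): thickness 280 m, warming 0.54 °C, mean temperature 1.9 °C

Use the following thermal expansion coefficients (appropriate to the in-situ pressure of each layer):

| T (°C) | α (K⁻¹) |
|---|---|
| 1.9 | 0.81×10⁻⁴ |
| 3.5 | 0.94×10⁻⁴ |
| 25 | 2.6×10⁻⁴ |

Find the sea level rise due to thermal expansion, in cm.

4.03 cm of thermosteric rise

Layer 1 at 25 °C → α = 2.6×10⁻⁴ K⁻¹
Layer 2 at 1.9 °C → α = 0.81×10⁻⁴ K⁻¹
Layer 1: 1.8 × 60 × 2.6×10⁻⁴ = 0.02808 m
60–340 m: 0.81×10⁻⁴ × 0.54 × 280 = 0.0122472 m
Δh = 0.02808 + 0.0122472 = 0.0403272 m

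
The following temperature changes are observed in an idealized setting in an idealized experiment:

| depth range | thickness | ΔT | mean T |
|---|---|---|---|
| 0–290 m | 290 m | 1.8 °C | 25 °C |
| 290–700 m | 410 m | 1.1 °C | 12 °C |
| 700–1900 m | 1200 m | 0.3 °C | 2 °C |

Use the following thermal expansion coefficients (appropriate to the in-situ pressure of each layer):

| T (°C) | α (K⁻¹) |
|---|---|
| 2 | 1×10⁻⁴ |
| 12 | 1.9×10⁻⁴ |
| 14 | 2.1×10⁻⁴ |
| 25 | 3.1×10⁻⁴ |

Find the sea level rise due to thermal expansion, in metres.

Layer 1 at 25 °C → α = 3.1×10⁻⁴ K⁻¹
Layer 2 at 12 °C → α = 1.9×10⁻⁴ K⁻¹
Layer 3 at 2 °C → α = 1×10⁻⁴ K⁻¹
3.1×10⁻⁴ × 1.8 × 290 = 0.16182 m
Layer 2: 1.1 × 410 × 1.9×10⁻⁴ = 0.08569 m
Layer 3: 1200 × 1×10⁻⁴ × 0.3 = 0.03600 m
Δh = 0.16182 + 0.08569 + 0.03600 = 0.28351 m

about 0.284 m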